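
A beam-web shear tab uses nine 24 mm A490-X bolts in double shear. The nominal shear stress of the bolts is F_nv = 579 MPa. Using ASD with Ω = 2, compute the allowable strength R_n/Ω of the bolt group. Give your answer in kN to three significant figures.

2360 kN

A_b = π × 24² / 4 = 452.4 mm².
R_n = F_nv · A_b · n · n_s = 579 × 452.4 × 9 × 2 / 1000 = 4715 kN.
Allowable strength R_n/Ω = 4715 / 2 = 2360 kN.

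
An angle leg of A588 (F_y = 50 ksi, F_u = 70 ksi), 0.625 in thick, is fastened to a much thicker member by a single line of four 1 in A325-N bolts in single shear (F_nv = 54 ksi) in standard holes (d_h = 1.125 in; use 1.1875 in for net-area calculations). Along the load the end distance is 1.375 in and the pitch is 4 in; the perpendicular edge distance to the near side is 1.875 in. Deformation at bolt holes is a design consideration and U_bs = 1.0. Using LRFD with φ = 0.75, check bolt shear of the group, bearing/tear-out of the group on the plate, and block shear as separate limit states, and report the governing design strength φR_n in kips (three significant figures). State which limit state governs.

127 kips (bolt shear governs)

Bolt shear: A_b = π·1²/4 = 0.7854 in²; R_n = 54 × 0.7854 × 4 × 1 = 169.6 kips → 0.75 × 169.6 = 127 kips.
Bearing: edge l_c = 0.8125, r_n = 42.66 kips; interior l_c = 2.875, r_n = 105 kips; R_n = 42.66 + 3·105 = 357.7 kips → 268 kips.
Block shear: A_gv = 8.359, A_nv = 5.762, A_nt = 0.8008 in²; R_n = min(0.6F_uA_nv, 0.6F_yA_gv) + U_bs·F_u·A_nt = 298 kips → 224 kips.
Bolt shear governs: 127 kips.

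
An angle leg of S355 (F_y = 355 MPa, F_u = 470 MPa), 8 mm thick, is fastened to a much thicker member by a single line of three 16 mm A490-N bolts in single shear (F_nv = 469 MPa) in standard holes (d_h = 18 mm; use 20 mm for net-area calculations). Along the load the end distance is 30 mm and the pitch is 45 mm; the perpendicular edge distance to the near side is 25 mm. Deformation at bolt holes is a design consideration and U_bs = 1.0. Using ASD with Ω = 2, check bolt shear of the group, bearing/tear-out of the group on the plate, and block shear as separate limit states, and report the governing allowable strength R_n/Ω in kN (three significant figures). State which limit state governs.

107 kN (block shear governs)

Bolt shear: A_b = π·16²/4 = 201.1 mm²; R_n = 469 × 201.1 × 3 × 1 / 1000 = 282.9 kN → 282.9 / 2 = 141 kN.
Bearing: edge l_c = 21, r_n = 94.75 kN; interior l_c = 27, r_n = 121.8 kN; R_n = 94.75 + 2·121.8 = 338.4 kN → 169 kN.
Block shear: A_gv = 960, A_nv = 560, A_nt = 120 mm²; R_n = min(0.6F_uA_nv, 0.6F_yA_gv) + U_bs·F_u·A_nt = 214.3 kN → 107 kN.
Block shear governs: 107 kN.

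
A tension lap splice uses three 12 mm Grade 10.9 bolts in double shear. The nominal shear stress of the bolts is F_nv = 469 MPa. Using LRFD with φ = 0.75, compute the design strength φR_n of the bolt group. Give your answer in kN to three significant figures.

A_b = π × 12² / 4 = 113.1 mm².
R_n = F_nv · A_b · n · n_s = 469 × 113.1 × 3 × 2 / 1000 = 318.3 kN.
Design strength φR_n = 0.75 × 318.3 = 239 kN.

239 kN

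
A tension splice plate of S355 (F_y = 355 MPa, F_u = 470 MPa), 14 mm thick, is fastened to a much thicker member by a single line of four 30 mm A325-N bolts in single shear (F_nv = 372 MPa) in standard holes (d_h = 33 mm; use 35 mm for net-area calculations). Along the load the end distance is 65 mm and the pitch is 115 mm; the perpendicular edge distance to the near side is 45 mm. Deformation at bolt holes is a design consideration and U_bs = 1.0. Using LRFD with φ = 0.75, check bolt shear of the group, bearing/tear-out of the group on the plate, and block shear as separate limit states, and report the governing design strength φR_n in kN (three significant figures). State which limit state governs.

789 kN (bolt shear governs)

Bolt shear: A_b = π·30²/4 = 706.9 mm²; R_n = 372 × 706.9 × 4 × 1 / 1000 = 1052 kN → 0.75 × 1052 = 789 kN.
Bearing: edge l_c = 48.5, r_n = 383 kN; interior l_c = 82, r_n = 473.8 kN; R_n = 383 + 3·473.8 = 1804 kN → 1350 kN.
Block shear: A_gv = 5740, A_nv = 4025, A_nt = 385 mm²; R_n = min(0.6F_uA_nv, 0.6F_yA_gv) + U_bs·F_u·A_nt = 1316 kN → 987 kN.
Bolt shear governs: 789 kN.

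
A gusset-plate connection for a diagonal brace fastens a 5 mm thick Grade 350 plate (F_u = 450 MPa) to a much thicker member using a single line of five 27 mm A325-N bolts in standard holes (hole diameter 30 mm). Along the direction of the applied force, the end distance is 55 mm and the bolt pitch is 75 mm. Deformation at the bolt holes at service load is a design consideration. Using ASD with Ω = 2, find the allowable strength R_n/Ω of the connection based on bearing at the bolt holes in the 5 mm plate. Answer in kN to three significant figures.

297 kN

Per bolt r_n = 1.2 l_c t F_u ≤ 2.4 d t F_u; upper limit = 2.4 × 27 × 5 × 450 / 1000 = 145.8 kN.
Edge bolt: l_c = 55 − 30/2 = 40 mm → 1.2 × 40 × 5 × 450 / 1000 = 108 → r_n = 108 kN.
Interior bolts: l_c = 75 − 30 = 45 mm → 1.2 × 45 × 5 × 450 / 1000 = 121.5 → r_n = 121.5 kN.
R_n = 1 × 108 + 4 × 121.5 = 594 kN.
Allowable strength R_n/Ω = 594 / 2 = 297 kN.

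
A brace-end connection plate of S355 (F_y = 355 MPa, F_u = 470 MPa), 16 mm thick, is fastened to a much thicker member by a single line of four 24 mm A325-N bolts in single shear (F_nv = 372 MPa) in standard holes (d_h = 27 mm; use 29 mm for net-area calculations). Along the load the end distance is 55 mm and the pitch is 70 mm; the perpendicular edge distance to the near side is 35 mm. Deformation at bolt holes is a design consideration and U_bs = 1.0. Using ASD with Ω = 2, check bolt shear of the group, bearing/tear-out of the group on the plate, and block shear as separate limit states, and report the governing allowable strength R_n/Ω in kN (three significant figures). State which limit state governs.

337 kN (bolt shear governs)

Bolt shear: A_b = π·24²/4 = 452.4 mm²; R_n = 372 × 452.4 × 4 × 1 / 1000 = 673.2 kN → 673.2 / 2 = 337 kN.
Bearing: edge l_c = 41.5, r_n = 374.5 kN; interior l_c = 43, r_n = 388 kN; R_n = 374.5 + 3·388 = 1539 kN → 769 kN.
Block shear: A_gv = 4240, A_nv = 2616, A_nt = 328 mm²; R_n = min(0.6F_uA_nv, 0.6F_yA_gv) + U_bs·F_u·A_nt = 891.9 kN → 446 kN.
Bolt shear governs: 337 kN.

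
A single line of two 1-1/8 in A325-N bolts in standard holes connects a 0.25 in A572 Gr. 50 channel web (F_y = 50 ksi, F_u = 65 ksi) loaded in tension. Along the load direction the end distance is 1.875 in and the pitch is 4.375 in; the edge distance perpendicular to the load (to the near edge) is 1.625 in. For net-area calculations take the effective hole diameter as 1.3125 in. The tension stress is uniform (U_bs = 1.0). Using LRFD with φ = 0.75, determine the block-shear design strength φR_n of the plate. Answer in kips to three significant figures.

Shear plane L_v = 1.875 + 1·4.375 = 6.25 in; A_gv = 6.25 × 0.25 = 1.562 in².
A_nv = (6.25 − 1.5·1.3125) × 0.25 = 1.07 in².
A_nt = (1.625 − 0.5·1.3125) × 0.25 = 0.2422 in².
0.6 F_u A_nv = 41.74 kips; 0.6 F_y A_gv = 46.88 kips → shear rupture governs the shear term.
R_n = 41.74 + 1.0 × 65 × 0.2422 = 57.48 kips.
Design strength φR_n = 0.75 × 57.48 = 43.1 kips.

43.1 kips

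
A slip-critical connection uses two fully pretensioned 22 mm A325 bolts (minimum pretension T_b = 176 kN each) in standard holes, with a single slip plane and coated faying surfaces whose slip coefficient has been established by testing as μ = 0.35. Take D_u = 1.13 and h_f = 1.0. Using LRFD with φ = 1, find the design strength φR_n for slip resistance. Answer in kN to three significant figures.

R_n = μ · D_u · h_f · T_b · n_s · n_b = 0.35 × 1.13 × 1.0 × 176 × 1 × 2 = 139.2 kN.
Design strength φR_n = 1 × 139.2 = 139 kN.

139 kN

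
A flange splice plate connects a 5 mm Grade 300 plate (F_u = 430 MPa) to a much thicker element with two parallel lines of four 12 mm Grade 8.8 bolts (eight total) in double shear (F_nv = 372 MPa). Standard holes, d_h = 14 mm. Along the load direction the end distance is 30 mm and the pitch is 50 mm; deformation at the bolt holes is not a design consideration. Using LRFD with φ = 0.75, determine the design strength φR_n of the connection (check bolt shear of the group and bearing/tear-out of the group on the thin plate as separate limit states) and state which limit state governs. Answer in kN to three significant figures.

Bolt shear: A_b = π·12²/4 = 113.1 mm²; R_n = 372 × 113.1 × 8 × 2 / 1000 = 673.2 kN → 0.75 × 673.2 = 505 kN.
Bearing (1.5 l_c t F_u ≤ 3.0 d t F_u): upper limit = 3.0·12·5·430 / 1000 = 77.4 kN.
  Edge l_c = 30 − 14/2 = 23 → r_n = 74.17 kN; interior l_c = 50 − 14 = 36 → r_n = 77.4 kN.
  R_n,bearing = 2·74.17 + 6·77.4 = 612.8 kN → 0.75 × 612.8 = 460 kN.
Bearing governs: 460 kN.

460 kN (bearing governs)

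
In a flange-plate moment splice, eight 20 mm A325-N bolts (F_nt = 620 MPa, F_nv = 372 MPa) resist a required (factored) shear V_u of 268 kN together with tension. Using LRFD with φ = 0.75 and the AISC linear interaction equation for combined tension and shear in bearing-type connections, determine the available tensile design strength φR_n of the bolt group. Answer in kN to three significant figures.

1070 kN

A_b = π·20²/4 = 314.2 mm²; f_rv = 268 × 1000 / (8 × 314.2) = 106.6 MPa.
F'_nt = 1.3 F_nt − (F_nt / φF_nv) f_rv = 1.3·620 − (620/(0.75·372))·106.6 = 569 MPa, capped at F_nt → F'_nt = 569 MPa.
R_n = F'_nt · A_b · n = 569 × 314.2 × 8 / 1000 = 1430 kN.
Design strength φR_n = 0.75 × 1430 = 1070 kN.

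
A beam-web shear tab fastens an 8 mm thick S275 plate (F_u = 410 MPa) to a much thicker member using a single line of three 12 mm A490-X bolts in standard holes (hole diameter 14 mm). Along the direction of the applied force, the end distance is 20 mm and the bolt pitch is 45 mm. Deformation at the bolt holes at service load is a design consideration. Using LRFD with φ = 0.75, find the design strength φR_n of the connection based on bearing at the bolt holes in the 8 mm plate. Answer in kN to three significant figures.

180 kN

Per bolt r_n = 1.2 l_c t F_u ≤ 2.4 d t F_u; upper limit = 2.4 × 12 × 8 × 410 / 1000 = 94.46 kN.
Edge bolt: l_c = 20 − 14/2 = 13 mm → 1.2 × 13 × 8 × 410 / 1000 = 51.17 → r_n = 51.17 kN.
Interior bolts: l_c = 45 − 14 = 31 mm → 1.2 × 31 × 8 × 410 / 1000 = 122 → r_n = 94.46 kN.
R_n = 1 × 51.17 + 2 × 94.46 = 240.1 kN.
Design strength φR_n = 0.75 × 240.1 = 180 kN.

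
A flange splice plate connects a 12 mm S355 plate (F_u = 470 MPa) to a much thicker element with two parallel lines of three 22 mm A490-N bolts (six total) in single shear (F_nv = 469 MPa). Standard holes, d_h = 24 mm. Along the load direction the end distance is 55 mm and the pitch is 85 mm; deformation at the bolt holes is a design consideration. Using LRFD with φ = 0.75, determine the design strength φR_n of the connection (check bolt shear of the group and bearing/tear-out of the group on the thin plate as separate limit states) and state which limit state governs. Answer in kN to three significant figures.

802 kN (bolt shear governs)

Bolt shear: A_b = π·22²/4 = 380.1 mm²; R_n = 469 × 380.1 × 6 × 1 / 1000 = 1070 kN → 0.75 × 1070 = 802 kN.
Bearing (1.2 l_c t F_u ≤ 2.4 d t F_u): upper limit = 2.4·22·12·470 / 1000 = 297.8 kN.
  Edge l_c = 55 − 24/2 = 43 → r_n = 291 kN; interior l_c = 85 − 24 = 61 → r_n = 297.8 kN.
  R_n,bearing = 2·291 + 4·297.8 = 1773 kN → 0.75 × 1773 = 1330 kN.
Bolt shear governs: 802 kN.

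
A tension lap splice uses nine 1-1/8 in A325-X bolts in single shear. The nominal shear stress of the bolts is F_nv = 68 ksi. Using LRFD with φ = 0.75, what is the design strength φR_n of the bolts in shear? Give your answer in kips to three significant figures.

456 kips

A_b = π × 1.125² / 4 = 0.994 in².
R_n = F_nv · A_b · n · n_s = 68 × 0.994 × 9 × 1 = 608.3 kips.
Design strength φR_n = 0.75 × 608.3 = 456 kips.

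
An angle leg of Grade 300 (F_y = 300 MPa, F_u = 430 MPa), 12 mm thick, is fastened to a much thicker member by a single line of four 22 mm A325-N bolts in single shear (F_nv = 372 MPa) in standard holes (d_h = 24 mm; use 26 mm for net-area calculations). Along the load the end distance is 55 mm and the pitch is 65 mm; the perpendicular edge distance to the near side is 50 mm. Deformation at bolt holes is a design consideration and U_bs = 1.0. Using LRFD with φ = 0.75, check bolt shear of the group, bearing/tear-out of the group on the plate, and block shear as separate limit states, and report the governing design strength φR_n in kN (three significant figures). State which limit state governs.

Bolt shear: A_b = π·22²/4 = 380.1 mm²; R_n = 372 × 380.1 × 4 × 1 / 1000 = 565.6 kN → 0.75 × 565.6 = 424 kN.
Bearing: edge l_c = 43, r_n = 266.3 kN; interior l_c = 41, r_n = 253.9 kN; R_n = 266.3 + 3·253.9 = 1028 kN → 771 kN.
Block shear: A_gv = 3000, A_nv = 1908, A_nt = 444 mm²; R_n = min(0.6F_uA_nv, 0.6F_yA_gv) + U_bs·F_u·A_nt = 683.2 kN → 512 kN.
Bolt shear governs: 424 kN.

424 kN (bolt shear governs)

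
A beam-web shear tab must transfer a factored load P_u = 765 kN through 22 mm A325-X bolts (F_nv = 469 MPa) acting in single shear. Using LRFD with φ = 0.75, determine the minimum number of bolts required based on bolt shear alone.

6 bolts

A_b = π·22²/4 = 380.1 mm².
Per-bolt design strength φR_n = 0.75 × 469 × 380.1 × 1 / 1000 = 133.7 kN.
n ≥ 765 / 133.7 = 5.721 → use 6 bolts.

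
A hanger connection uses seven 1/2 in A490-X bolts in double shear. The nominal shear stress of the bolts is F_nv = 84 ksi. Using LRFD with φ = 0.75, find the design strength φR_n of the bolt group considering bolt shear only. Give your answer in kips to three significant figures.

A_b = π × 0.5² / 4 = 0.1963 in².
R_n = F_nv · A_b · n · n_s = 84 × 0.1963 × 7 × 2 = 230.9 kips.
Design strength φR_n = 0.75 × 230.9 = 173 kips.

173 kips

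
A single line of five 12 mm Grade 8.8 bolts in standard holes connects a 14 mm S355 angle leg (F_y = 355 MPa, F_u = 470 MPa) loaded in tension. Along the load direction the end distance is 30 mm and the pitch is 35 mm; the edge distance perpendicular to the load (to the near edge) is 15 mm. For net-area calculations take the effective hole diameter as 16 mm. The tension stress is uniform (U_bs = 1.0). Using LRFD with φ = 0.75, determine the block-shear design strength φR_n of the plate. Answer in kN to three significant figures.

325 kN

Shear plane L_v = 30 + 4·35 = 170 mm; A_gv = 170 × 14 = 2380 mm².
A_nv = (170 − 4.5·16) × 14 = 1372 mm².
A_nt = (15 − 0.5·16) × 14 = 98 mm².
0.6 F_u A_nv = 386.9 kN; 0.6 F_y A_gv = 506.9 kN → shear rupture governs the shear term.
R_n = 386.9 + 1.0 × 470 × 98 / 1000 = 433 kN.
Design strength φR_n = 0.75 × 433 = 325 kN.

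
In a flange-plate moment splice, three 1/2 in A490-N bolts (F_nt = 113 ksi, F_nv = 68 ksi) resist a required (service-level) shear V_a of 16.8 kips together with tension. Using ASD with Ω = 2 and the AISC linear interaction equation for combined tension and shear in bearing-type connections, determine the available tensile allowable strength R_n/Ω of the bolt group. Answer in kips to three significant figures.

A_b = π·0.5²/4 = 0.1963 in²; f_rv = 16.8 / (3 × 0.1963) = 28.52 ksi.
F'_nt = 1.3 F_nt − (Ω F_nt / F_nv) f_rv = 1.3·113 − (2·113/68)·28.52 = 52.11 ksi, capped at F_nt → F'_nt = 52.11 ksi.
R_n = F'_nt · A_b · n = 52.11 × 0.1963 × 3 = 30.7 kips.
Allowable strength R_n/Ω = 30.7 / 2 = 15.3 kips.

15.3 kips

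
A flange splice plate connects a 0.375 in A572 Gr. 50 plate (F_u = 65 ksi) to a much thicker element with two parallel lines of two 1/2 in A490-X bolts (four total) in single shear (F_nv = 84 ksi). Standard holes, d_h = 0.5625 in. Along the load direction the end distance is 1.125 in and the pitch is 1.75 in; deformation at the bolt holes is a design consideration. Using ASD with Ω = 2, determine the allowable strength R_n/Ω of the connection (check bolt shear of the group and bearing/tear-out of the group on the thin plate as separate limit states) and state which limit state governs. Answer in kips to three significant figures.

Bolt shear: A_b = π·0.5²/4 = 0.1963 in²; R_n = 84 × 0.1963 × 4 × 1 = 65.97 kips → 65.97 / 2 = 33 kips.
Bearing (1.2 l_c t F_u ≤ 2.4 d t F_u): upper limit = 2.4·0.5·0.375·65 = 29.25 kips.
  Edge l_c = 1.125 − 0.5625/2 = 0.8438 → r_n = 24.68 kips; interior l_c = 1.75 − 0.5625 = 1.188 → r_n = 29.25 kips.
  R_n,bearing = 2·24.68 + 2·29.25 = 107.9 kips → 107.9 / 2 = 53.9 kips.
Bolt shear governs: 33 kips.

33 kips (bolt shear governs)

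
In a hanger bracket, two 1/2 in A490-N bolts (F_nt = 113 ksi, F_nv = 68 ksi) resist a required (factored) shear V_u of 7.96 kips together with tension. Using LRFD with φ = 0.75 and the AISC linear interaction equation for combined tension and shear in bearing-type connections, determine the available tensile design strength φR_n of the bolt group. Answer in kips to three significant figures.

30 kips

A_b = π·0.5²/4 = 0.1963 in²; f_rv = 7.96 / (2 × 0.1963) = 20.27 ksi.
F'_nt = 1.3 F_nt − (F_nt / φF_nv) f_rv = 1.3·113 − (113/(0.75·68))·20.27 = 102 ksi, capped at F_nt → F'_nt = 102 ksi.
R_n = F'_nt · A_b · n = 102 × 0.1963 × 2 = 40.05 kips.
Design strength φR_n = 0.75 × 40.05 = 30 kips.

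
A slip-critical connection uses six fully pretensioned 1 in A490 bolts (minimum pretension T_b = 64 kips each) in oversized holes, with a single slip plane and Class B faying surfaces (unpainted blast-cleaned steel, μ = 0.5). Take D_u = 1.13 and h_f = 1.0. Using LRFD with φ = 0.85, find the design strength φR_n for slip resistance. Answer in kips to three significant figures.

184 kips

R_n = μ · D_u · h_f · T_b · n_s · n_b = 0.5 × 1.13 × 1.0 × 64 × 1 × 6 = 217 kips.
Design strength φR_n = 0.85 × 217 = 184 kips.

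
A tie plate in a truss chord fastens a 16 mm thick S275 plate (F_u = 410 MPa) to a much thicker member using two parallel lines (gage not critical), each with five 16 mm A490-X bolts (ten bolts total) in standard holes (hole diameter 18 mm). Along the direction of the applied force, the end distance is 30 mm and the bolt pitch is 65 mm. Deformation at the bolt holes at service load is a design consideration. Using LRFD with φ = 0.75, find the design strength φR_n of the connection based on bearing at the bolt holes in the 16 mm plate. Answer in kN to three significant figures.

Per bolt r_n = 1.2 l_c t F_u ≤ 2.4 d t F_u; upper limit = 2.4 × 16 × 16 × 410 / 1000 = 251.9 kN.
Edge bolt: l_c = 30 − 18/2 = 21 mm → 1.2 × 21 × 16 × 410 / 1000 = 165.3 → r_n = 165.3 kN.
Interior bolts: l_c = 65 − 18 = 47 mm → 1.2 × 47 × 16 × 410 / 1000 = 370 → r_n = 251.9 kN.
R_n = 2 × 165.3 + 8 × 251.9 = 2346 kN.
Design strength φR_n = 0.75 × 2346 = 1760 kN.

1760 kN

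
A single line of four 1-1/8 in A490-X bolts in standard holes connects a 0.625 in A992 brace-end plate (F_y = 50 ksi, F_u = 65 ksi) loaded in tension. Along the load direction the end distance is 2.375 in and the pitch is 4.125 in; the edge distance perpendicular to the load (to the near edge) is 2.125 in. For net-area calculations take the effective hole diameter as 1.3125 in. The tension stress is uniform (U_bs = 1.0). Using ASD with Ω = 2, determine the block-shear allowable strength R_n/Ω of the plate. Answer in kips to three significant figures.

154 kips

Shear plane L_v = 2.375 + 3·4.125 = 14.75 in; A_gv = 14.75 × 0.625 = 9.219 in².
A_nv = (14.75 − 3.5·1.3125) × 0.625 = 6.348 in².
A_nt = (2.125 − 0.5·1.3125) × 0.625 = 0.918 in².
0.6 F_u A_nv = 247.6 kips; 0.6 F_y A_gv = 276.6 kips → shear rupture governs the shear term.
R_n = 247.6 + 1.0 × 65 × 0.918 = 307.2 kips.
Allowable strength R_n/Ω = 307.2 / 2 = 154 kips.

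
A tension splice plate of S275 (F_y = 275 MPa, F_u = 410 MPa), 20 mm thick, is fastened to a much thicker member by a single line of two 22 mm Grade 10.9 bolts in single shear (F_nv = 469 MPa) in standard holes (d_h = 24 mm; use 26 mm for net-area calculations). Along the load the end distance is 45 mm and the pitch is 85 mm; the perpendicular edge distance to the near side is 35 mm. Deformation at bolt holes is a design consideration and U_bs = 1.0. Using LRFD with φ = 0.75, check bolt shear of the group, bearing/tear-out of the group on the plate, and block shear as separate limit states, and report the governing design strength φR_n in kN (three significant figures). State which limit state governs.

Bolt shear: A_b = π·22²/4 = 380.1 mm²; R_n = 469 × 380.1 × 2 × 1 / 1000 = 356.6 kN → 0.75 × 356.6 = 267 kN.
Bearing: edge l_c = 33, r_n = 324.7 kN; interior l_c = 61, r_n = 433 kN; R_n = 324.7 + 1·433 = 757.7 kN → 568 kN.
Block shear: A_gv = 2600, A_nv = 1820, A_nt = 440 mm²; R_n = min(0.6F_uA_nv, 0.6F_yA_gv) + U_bs·F_u·A_nt = 609.4 kN → 457 kN.
Bolt shear governs: 267 kN.

267 kN (bolt shear governs)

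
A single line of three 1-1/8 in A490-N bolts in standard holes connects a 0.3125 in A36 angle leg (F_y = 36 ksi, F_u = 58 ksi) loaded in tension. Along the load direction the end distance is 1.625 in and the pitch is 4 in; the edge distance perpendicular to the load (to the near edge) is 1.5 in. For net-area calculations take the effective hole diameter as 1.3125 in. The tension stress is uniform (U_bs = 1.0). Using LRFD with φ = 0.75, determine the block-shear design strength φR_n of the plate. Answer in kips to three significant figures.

Shear plane L_v = 1.625 + 2·4 = 9.625 in; A_gv = 9.625 × 0.3125 = 3.008 in².
A_nv = (9.625 − 2.5·1.3125) × 0.3125 = 1.982 in².
A_nt = (1.5 − 0.5·1.3125) × 0.3125 = 0.2637 in².
0.6 F_u A_nv = 68.99 kips; 0.6 F_y A_gv = 64.97 kips → shear yielding governs the shear term.
R_n = 64.97 + 1.0 × 58 × 0.2637 = 80.26 kips.
Design strength φR_n = 0.75 × 80.26 = 60.2 kips.

60.2 kips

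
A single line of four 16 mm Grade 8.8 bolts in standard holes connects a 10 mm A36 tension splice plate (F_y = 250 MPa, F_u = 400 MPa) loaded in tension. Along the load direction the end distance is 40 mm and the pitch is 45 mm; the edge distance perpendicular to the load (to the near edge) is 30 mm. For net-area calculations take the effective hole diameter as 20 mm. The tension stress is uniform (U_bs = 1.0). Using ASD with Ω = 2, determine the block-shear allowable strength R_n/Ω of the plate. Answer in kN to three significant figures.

Shear plane L_v = 40 + 3·45 = 175 mm; A_gv = 175 × 10 = 1750 mm².
A_nv = (175 − 3.5·20) × 10 = 1050 mm².
A_nt = (30 − 0.5·20) × 10 = 200 mm².
0.6 F_u A_nv = 252 kN; 0.6 F_y A_gv = 262.5 kN → shear rupture governs the shear term.
R_n = 252 + 1.0 × 400 × 200 / 1000 = 332 kN.
Allowable strength R_n/Ω = 332 / 2 = 166 kN.

166 kN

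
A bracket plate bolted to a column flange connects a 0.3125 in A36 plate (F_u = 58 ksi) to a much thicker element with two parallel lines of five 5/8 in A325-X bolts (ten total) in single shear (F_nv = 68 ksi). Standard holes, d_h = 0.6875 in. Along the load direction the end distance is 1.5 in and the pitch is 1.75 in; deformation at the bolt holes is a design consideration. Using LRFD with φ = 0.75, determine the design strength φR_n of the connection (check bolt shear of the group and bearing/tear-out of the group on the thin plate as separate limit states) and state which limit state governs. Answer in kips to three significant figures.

156 kips (bolt shear governs)

Bolt shear: A_b = π·0.625²/4 = 0.3068 in²; R_n = 68 × 0.3068 × 10 × 1 = 208.6 kips → 0.75 × 208.6 = 156 kips.
Bearing (1.2 l_c t F_u ≤ 2.4 d t F_u): upper limit = 2.4·0.625·0.3125·58 = 27.19 kips.
  Edge l_c = 1.5 − 0.6875/2 = 1.156 → r_n = 25.15 kips; interior l_c = 1.75 − 0.6875 = 1.062 → r_n = 23.11 kips.
  R_n,bearing = 2·25.15 + 8·23.11 = 235.2 kips → 0.75 × 235.2 = 176 kips.
Bolt shear governs: 156 kips.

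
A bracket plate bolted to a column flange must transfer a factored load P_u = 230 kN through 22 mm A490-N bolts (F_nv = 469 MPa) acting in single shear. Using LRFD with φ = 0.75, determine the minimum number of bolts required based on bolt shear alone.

2 bolts

A_b = π·22²/4 = 380.1 mm².
Per-bolt design strength φR_n = 0.75 × 469 × 380.1 × 1 / 1000 = 133.7 kN.
n ≥ 230 / 133.7 = 1.72 → use 2 bolts.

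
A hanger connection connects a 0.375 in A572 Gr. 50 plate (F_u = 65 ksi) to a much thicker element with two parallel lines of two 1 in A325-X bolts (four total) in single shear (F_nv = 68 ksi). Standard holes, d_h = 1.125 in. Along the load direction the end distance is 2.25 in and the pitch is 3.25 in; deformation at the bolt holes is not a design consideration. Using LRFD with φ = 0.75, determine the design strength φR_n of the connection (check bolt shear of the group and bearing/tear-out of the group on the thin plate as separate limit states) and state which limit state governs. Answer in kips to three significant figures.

Bolt shear: A_b = π·1²/4 = 0.7854 in²; R_n = 68 × 0.7854 × 4 × 1 = 213.6 kips → 0.75 × 213.6 = 160 kips.
Bearing (1.5 l_c t F_u ≤ 3.0 d t F_u): upper limit = 3.0·1·0.375·65 = 73.12 kips.
  Edge l_c = 2.25 − 1.125/2 = 1.688 → r_n = 61.7 kips; interior l_c = 3.25 − 1.125 = 2.125 → r_n = 73.12 kips.
  R_n,bearing = 2·61.7 + 2·73.12 = 269.6 kips → 0.75 × 269.6 = 202 kips.
Bolt shear governs: 160 kips.

160 kips (bolt shear governs)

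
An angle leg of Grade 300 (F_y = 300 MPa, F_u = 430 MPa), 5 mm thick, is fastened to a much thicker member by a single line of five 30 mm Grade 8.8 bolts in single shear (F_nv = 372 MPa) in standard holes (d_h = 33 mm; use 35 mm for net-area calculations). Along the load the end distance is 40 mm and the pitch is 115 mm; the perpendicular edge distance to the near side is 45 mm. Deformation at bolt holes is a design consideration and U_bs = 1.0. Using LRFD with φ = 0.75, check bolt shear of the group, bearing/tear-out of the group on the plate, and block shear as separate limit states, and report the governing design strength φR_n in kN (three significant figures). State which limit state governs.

Bolt shear: A_b = π·30²/4 = 706.9 mm²; R_n = 372 × 706.9 × 5 × 1 / 1000 = 1315 kN → 0.75 × 1315 = 986 kN.
Bearing: edge l_c = 23.5, r_n = 60.63 kN; interior l_c = 82, r_n = 154.8 kN; R_n = 60.63 + 4·154.8 = 679.8 kN → 510 kN.
Block shear: A_gv = 2500, A_nv = 1712, A_nt = 137.5 mm²; R_n = min(0.6F_uA_nv, 0.6F_yA_gv) + U_bs·F_u·A_nt = 500.9 kN → 376 kN.
Block shear governs: 376 kN.

376 kN (block shear governs)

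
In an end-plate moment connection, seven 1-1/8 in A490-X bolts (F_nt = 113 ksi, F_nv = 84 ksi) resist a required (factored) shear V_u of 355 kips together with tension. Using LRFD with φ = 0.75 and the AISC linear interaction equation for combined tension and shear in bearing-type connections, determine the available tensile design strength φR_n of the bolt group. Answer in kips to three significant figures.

289 kips

A_b = π·1.125²/4 = 0.994 in²; f_rv = 355 / (7 × 0.994) = 51.02 ksi.
F'_nt = 1.3 F_nt − (F_nt / φF_nv) f_rv = 1.3·113 − (113/(0.75·84))·51.02 = 55.39 ksi, capped at F_nt → F'_nt = 55.39 ksi.
R_n = F'_nt · A_b · n = 55.39 × 0.994 × 7 = 385.4 kips.
Design strength φR_n = 0.75 × 385.4 = 289 kips.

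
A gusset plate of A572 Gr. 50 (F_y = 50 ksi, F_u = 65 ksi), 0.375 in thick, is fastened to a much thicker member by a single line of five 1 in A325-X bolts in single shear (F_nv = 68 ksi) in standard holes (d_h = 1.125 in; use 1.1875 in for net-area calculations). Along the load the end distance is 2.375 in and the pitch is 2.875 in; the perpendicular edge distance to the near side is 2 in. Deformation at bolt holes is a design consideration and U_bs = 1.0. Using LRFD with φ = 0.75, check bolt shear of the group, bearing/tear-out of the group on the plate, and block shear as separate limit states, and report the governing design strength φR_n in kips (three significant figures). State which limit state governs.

Bolt shear: A_b = π·1²/4 = 0.7854 in²; R_n = 68 × 0.7854 × 5 × 1 = 267 kips → 0.75 × 267 = 200 kips.
Bearing: edge l_c = 1.812, r_n = 53.02 kips; interior l_c = 1.75, r_n = 51.19 kips; R_n = 53.02 + 4·51.19 = 257.8 kips → 193 kips.
Block shear: A_gv = 5.203, A_nv = 3.199, A_nt = 0.5273 in²; R_n = min(0.6F_uA_nv, 0.6F_yA_gv) + U_bs·F_u·A_nt = 159 kips → 119 kips.
Block shear governs: 119 kips.

119 kips (block shear governs)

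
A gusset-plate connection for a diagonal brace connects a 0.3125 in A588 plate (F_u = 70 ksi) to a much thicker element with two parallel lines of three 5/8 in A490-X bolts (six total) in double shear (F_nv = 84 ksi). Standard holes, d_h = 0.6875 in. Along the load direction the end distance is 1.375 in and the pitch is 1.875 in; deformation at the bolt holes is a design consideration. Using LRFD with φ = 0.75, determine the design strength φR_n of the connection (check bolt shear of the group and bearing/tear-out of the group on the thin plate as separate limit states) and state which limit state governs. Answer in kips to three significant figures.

134 kips (bearing governs)

Bolt shear: A_b = π·0.625²/4 = 0.3068 in²; R_n = 84 × 0.3068 × 6 × 2 = 309.3 kips → 0.75 × 309.3 = 232 kips.
Bearing (1.2 l_c t F_u ≤ 2.4 d t F_u): upper limit = 2.4·0.625·0.3125·70 = 32.81 kips.
  Edge l_c = 1.375 − 0.6875/2 = 1.031 → r_n = 27.07 kips; interior l_c = 1.875 − 0.6875 = 1.188 → r_n = 31.17 kips.
  R_n,bearing = 2·27.07 + 4·31.17 = 178.8 kips → 0.75 × 178.8 = 134 kips.
Bearing governs: 134 kips.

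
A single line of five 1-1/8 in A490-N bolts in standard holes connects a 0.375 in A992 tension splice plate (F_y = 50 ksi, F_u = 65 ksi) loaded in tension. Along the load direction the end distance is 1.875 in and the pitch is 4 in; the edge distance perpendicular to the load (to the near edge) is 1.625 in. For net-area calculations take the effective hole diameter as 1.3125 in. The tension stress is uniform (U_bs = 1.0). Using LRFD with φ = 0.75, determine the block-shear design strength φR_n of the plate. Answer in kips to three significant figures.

149 kips

Shear plane L_v = 1.875 + 4·4 = 17.88 in; A_gv = 17.88 × 0.375 = 6.703 in².
A_nv = (17.88 − 4.5·1.3125) × 0.375 = 4.488 in².
A_nt = (1.625 − 0.5·1.3125) × 0.375 = 0.3633 in².
0.6 F_u A_nv = 175 kips; 0.6 F_y A_gv = 201.1 kips → shear rupture governs the shear term.
R_n = 175 + 1.0 × 65 × 0.3633 = 198.7 kips.
Design strength φR_n = 0.75 × 198.7 = 149 kips.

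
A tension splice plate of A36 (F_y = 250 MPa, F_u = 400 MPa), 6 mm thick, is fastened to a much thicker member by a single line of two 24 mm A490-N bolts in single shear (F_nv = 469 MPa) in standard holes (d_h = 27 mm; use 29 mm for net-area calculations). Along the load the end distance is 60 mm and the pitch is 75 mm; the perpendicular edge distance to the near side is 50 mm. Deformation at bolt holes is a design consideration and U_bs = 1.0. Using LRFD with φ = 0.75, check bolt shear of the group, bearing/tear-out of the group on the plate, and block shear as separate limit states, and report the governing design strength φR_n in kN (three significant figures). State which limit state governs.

155 kN (block shear governs)

Bolt shear: A_b = π·24²/4 = 452.4 mm²; R_n = 469 × 452.4 × 2 × 1 / 1000 = 424.3 kN → 0.75 × 424.3 = 318 kN.
Bearing: edge l_c = 46.5, r_n = 133.9 kN; interior l_c = 48, r_n = 138.2 kN; R_n = 133.9 + 1·138.2 = 272.2 kN → 204 kN.
Block shear: A_gv = 810, A_nv = 549, A_nt = 213 mm²; R_n = min(0.6F_uA_nv, 0.6F_yA_gv) + U_bs·F_u·A_nt = 206.7 kN → 155 kN.
Block shear governs: 155 kN.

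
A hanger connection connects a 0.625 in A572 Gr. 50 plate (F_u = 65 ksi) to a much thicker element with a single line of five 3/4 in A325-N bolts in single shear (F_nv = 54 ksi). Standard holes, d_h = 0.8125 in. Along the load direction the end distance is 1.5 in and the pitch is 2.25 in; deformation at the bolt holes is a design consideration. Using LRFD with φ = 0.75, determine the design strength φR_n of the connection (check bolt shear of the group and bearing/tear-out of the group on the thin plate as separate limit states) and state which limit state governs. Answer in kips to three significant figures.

Bolt shear: A_b = π·0.75²/4 = 0.4418 in²; R_n = 54 × 0.4418 × 5 × 1 = 119.3 kips → 0.75 × 119.3 = 89.5 kips.
Bearing (1.2 l_c t F_u ≤ 2.4 d t F_u): upper limit = 2.4·0.75·0.625·65 = 73.12 kips.
  Edge l_c = 1.5 − 0.8125/2 = 1.094 → r_n = 53.32 kips; interior l_c = 2.25 − 0.8125 = 1.438 → r_n = 70.08 kips.
  R_n,bearing = 1·53.32 + 4·70.08 = 333.6 kips → 0.75 × 333.6 = 250 kips.
Bolt shear governs: 89.5 kips.

89.5 kips (bolt shear governs)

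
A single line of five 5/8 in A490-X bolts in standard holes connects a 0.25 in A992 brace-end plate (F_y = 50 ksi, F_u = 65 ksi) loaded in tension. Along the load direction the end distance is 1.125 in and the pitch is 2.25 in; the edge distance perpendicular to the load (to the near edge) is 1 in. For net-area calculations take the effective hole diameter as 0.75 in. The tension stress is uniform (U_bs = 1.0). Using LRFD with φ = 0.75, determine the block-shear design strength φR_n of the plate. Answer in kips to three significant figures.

Shear plane L_v = 1.125 + 4·2.25 = 10.12 in; A_gv = 10.12 × 0.25 = 2.531 in².
A_nv = (10.12 − 4.5·0.75) × 0.25 = 1.688 in².
A_nt = (1 − 0.5·0.75) × 0.25 = 0.1562 in².
0.6 F_u A_nv = 65.81 kips; 0.6 F_y A_gv = 75.94 kips → shear rupture governs the shear term.
R_n = 65.81 + 1.0 × 65 × 0.1562 = 75.97 kips.
Design strength φR_n = 0.75 × 75.97 = 57 kips.

57 kips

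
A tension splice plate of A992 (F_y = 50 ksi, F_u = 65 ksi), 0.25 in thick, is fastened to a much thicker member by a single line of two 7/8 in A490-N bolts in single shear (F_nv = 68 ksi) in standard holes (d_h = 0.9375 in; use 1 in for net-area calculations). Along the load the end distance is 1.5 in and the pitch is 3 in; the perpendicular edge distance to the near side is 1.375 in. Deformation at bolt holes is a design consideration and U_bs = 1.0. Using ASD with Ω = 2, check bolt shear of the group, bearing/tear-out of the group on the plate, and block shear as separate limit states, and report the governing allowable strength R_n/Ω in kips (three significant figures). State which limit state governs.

21.7 kips (block shear governs)

Bolt shear: A_b = π·0.875²/4 = 0.6013 in²; R_n = 68 × 0.6013 × 2 × 1 = 81.78 kips → 81.78 / 2 = 40.9 kips.
Bearing: edge l_c = 1.031, r_n = 20.11 kips; interior l_c = 2.062, r_n = 34.12 kips; R_n = 20.11 + 1·34.12 = 54.23 kips → 27.1 kips.
Block shear: A_gv = 1.125, A_nv = 0.75, A_nt = 0.2188 in²; R_n = min(0.6F_uA_nv, 0.6F_yA_gv) + U_bs·F_u·A_nt = 43.47 kips → 21.7 kips.
Block shear governs: 21.7 kips.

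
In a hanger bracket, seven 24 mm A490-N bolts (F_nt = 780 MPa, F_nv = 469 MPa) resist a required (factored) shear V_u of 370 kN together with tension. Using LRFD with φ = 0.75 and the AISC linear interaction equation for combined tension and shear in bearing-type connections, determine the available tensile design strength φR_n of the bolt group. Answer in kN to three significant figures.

1790 kN

A_b = π·24²/4 = 452.4 mm²; f_rv = 370 × 1000 / (7 × 452.4) = 116.8 MPa.
F'_nt = 1.3 F_nt − (F_nt / φF_nv) f_rv = 1.3·780 − (780/(0.75·469))·116.8 = 754.9 MPa, capped at F_nt → F'_nt = 754.9 MPa.
R_n = F'_nt · A_b · n = 754.9 × 452.4 × 7 / 1000 = 2391 kN.
Design strength φR_n = 0.75 × 2391 = 1790 kN.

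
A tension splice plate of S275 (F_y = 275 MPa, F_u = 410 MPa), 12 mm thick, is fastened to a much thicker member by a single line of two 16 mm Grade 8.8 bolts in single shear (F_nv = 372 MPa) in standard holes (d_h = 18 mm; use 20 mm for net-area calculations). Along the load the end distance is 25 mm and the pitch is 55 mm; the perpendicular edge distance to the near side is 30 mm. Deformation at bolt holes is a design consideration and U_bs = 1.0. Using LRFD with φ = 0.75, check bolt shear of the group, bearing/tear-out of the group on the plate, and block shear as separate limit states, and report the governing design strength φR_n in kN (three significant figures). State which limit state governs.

112 kN (bolt shear governs)

Bolt shear: A_b = π·16²/4 = 201.1 mm²; R_n = 372 × 201.1 × 2 × 1 / 1000 = 149.6 kN → 0.75 × 149.6 = 112 kN.
Bearing: edge l_c = 16, r_n = 94.46 kN; interior l_c = 37, r_n = 188.9 kN; R_n = 94.46 + 1·188.9 = 283.4 kN → 213 kN.
Block shear: A_gv = 960, A_nv = 600, A_nt = 240 mm²; R_n = min(0.6F_uA_nv, 0.6F_yA_gv) + U_bs·F_u·A_nt = 246 kN → 184 kN.
Bolt shear governs: 112 kN.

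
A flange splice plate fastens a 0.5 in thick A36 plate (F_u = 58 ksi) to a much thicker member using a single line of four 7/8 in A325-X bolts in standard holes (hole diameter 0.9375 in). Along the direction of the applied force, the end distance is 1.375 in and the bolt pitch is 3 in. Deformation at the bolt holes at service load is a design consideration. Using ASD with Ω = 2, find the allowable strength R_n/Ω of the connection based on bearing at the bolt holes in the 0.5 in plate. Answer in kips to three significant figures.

107 kips

Per bolt r_n = 1.2 l_c t F_u ≤ 2.4 d t F_u; upper limit = 2.4 × 0.875 × 0.5 × 58 = 60.9 kips.
Edge bolt: l_c = 1.375 − 0.9375/2 = 0.9062 in → 1.2 × 0.9062 × 0.5 × 58 = 31.54 → r_n = 31.54 kips.
Interior bolts: l_c = 3 − 0.9375 = 2.062 in → 1.2 × 2.062 × 0.5 × 58 = 71.78 → r_n = 60.9 kips.
R_n = 1 × 31.54 + 3 × 60.9 = 214.2 kips.
Allowable strength R_n/Ω = 214.2 / 2 = 107 kips.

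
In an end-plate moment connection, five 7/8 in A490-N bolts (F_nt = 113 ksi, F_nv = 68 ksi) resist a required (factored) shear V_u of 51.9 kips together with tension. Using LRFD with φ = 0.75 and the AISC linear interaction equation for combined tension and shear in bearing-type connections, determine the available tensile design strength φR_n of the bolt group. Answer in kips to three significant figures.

A_b = π·0.875²/4 = 0.6013 in²; f_rv = 51.9 / (5 × 0.6013) = 17.26 ksi.
F'_nt = 1.3 F_nt − (F_nt / φF_nv) f_rv = 1.3·113 − (113/(0.75·68))·17.26 = 108.7 ksi, capped at F_nt → F'_nt = 108.7 ksi.
R_n = F'_nt · A_b · n = 108.7 × 0.6013 × 5 = 326.7 kips.
Design strength φR_n = 0.75 × 326.7 = 245 kips.

245 kips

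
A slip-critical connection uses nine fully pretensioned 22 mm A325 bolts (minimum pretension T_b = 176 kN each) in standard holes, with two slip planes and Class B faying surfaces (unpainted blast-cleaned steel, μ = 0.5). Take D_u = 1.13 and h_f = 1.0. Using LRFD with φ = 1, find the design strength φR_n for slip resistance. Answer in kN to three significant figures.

R_n = μ · D_u · h_f · T_b · n_s · n_b = 0.5 × 1.13 × 1.0 × 176 × 2 × 9 = 1790 kN.
Design strength φR_n = 1 × 1790 = 1790 kN.

1790 kN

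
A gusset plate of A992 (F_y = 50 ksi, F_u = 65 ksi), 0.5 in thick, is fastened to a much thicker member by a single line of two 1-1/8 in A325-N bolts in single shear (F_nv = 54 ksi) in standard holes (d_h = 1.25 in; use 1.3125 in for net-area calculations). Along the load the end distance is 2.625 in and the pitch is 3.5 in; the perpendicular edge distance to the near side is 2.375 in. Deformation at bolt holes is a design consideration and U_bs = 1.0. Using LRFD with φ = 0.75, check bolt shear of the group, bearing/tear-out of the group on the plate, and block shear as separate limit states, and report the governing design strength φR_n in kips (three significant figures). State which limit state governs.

Bolt shear: A_b = π·1.125²/4 = 0.994 in²; R_n = 54 × 0.994 × 2 × 1 = 107.4 kips → 0.75 × 107.4 = 80.5 kips.
Bearing: edge l_c = 2, r_n = 78 kips; interior l_c = 2.25, r_n = 87.75 kips; R_n = 78 + 1·87.75 = 165.8 kips → 124 kips.
Block shear: A_gv = 3.062, A_nv = 2.078, A_nt = 0.8594 in²; R_n = min(0.6F_uA_nv, 0.6F_yA_gv) + U_bs·F_u·A_nt = 136.9 kips → 103 kips.
Bolt shear governs: 80.5 kips.

80.5 kips (bolt shear governs)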